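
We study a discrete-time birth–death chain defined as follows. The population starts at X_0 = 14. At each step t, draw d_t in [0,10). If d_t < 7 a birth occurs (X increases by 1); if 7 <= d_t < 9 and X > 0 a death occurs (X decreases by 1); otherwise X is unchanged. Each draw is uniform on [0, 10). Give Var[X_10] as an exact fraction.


13/2

X can drop by at most 1 per step and X_0 = 14 > T = 10, so X_t >= 14 − t >= 4 > 0 for every t <= 10: the floor at 0 (the 'and X > 0' condition) never binds. Hence X_10 = X_0 + Σ_{t<10} Y_t with i.i.d. increments Y_t = y(d_t) ∈ {+1, −1, 0}.
Outcome values over d=0..9: [1, 1, 1, 1, 1, 1, 1, -1, -1, 0]
Σy = 5, Σy² = 9, M = 10
μ = 5/10 = 1/2,  σ² = 9/10 − (1/2)² = 13/20
Independent increments: Var[X_10] = 10·σ² = 10·(13/20) = 13/2


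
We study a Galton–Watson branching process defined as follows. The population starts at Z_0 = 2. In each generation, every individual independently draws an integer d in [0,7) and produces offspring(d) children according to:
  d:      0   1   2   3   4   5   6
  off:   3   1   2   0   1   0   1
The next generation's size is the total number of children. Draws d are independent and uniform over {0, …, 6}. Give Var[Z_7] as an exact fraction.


Outcome values over d=0..6: [3, 1, 2, 0, 1, 0, 1]
Σy = 8, Σy² = 16, M = 7
μ = 8/7 = 8/7,  σ² = 16/7 − (8/7)² = 48/49
V_0 = 0, E_0 = 2
V_1 = 48/49·E_0 + (8/7)²·V_0 = 96/49;  E_1 = 16/7
V_2 = 48/49·E_1 + (8/7)²·V_1 = 11520/2401;  E_2 = 128/49
V_3 = 48/49·E_2 + (8/7)²·V_2 = 1038336/117649;  E_3 = 1024/343
V_4 = 48/49·E_3 + (8/7)²·V_3 = 83312640/5764801;  E_4 = 8192/2401
V_5 = 48/49·E_4 + (8/7)²·V_4 = 6276120576/282475249;  E_5 = 65536/16807
V_6 = 48/49·E_5 + (8/7)²·V_5 = 454541967360/13841287201;  E_6 = 524288/117649
V_7 = 48/49·E_6 + (8/7)²·V_6 = 32051419938816/678223072849;  E_7 = 4194304/823543

32051419938816/678223072849


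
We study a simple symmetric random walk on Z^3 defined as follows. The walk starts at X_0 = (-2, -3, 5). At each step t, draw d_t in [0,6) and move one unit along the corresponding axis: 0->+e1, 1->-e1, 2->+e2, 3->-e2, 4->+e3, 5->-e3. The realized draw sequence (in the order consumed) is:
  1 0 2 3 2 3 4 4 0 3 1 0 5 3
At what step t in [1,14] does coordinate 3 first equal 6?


7

t=0: X=(-2, -3, 5), d=1 → -e1, X_1=(-3, -3, 5)
t=1: X=(-3, -3, 5), d=0 → +e1, X_2=(-2, -3, 5)
t=2: X=(-2, -3, 5), d=2 → +e2, X_3=(-2, -2, 5)
t=3: X=(-2, -2, 5), d=3 → -e2, X_4=(-2, -3, 5)
t=4: X=(-2, -3, 5), d=2 → +e2, X_5=(-2, -2, 5)
t=5: X=(-2, -2, 5), d=3 → -e2, X_6=(-2, -3, 5)
t=6: X=(-2, -3, 5), d=4 → +e3, X_7=(-2, -3, 6)
t=7: X=(-2, -3, 6), d=4 → +e3, X_8=(-2, -3, 7)
t=8: X=(-2, -3, 7), d=0 → +e1, X_9=(-1, -3, 7)
t=9: X=(-1, -3, 7), d=3 → -e2, X_10=(-1, -4, 7)
t=10: X=(-1, -4, 7), d=1 → -e1, X_11=(-2, -4, 7)
t=11: X=(-2, -4, 7), d=0 → +e1, X_12=(-1, -4, 7)
t=12: X=(-1, -4, 7), d=5 → -e3, X_13=(-1, -4, 6)
t=13: X=(-1, -4, 6), d=3 → -e2, X_14=(-1, -5, 6)


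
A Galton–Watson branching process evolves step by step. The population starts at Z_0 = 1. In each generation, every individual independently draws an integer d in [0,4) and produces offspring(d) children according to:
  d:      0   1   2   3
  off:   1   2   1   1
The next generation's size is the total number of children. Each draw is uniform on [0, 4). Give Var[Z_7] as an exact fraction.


2894109375/268435456

Outcome values over d=0..3: [1, 2, 1, 1]
Σy = 5, Σy² = 7, M = 4
μ = 5/4 = 5/4,  σ² = 7/4 − (5/4)² = 3/16
V_0 = 0, E_0 = 1
V_1 = 3/16·E_0 + (5/4)²·V_0 = 3/16;  E_1 = 5/4
V_2 = 3/16·E_1 + (5/4)²·V_1 = 135/256;  E_2 = 25/16
V_3 = 3/16·E_2 + (5/4)²·V_2 = 4575/4096;  E_3 = 125/64
V_4 = 3/16·E_3 + (5/4)²·V_3 = 138375/65536;  E_4 = 625/256
V_5 = 3/16·E_4 + (5/4)²·V_4 = 3939375/1048576;  E_5 = 3125/1024
V_6 = 3/16·E_5 + (5/4)²·V_5 = 108084375/16777216;  E_6 = 15625/4096
V_7 = 3/16·E_6 + (5/4)²·V_6 = 2894109375/268435456;  E_7 = 78125/16384


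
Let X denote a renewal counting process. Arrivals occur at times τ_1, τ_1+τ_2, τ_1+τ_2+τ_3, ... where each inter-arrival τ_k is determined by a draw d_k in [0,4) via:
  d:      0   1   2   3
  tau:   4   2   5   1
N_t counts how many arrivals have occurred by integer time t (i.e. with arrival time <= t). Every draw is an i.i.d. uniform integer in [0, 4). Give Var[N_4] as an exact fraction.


Inter-arrival values over d=0..3: [4, 2, 5, 1]
Each d has probability 1/4, so the pmf of τ is: f(1) = 1/4, f(2) = 1/4, f(4) = 1/4, f(5) = 1/4
Let p_n(j) = P(N_n = j), with p_0 = [1]. Condition on τ_1: p_n(0) = P(τ > n), and for j >= 1, p_n(j) = Σ_{k<=n} f(k)·p_{n−k}(j−1)
p_1 = [3/4, 1/4]  (j = 0..1)
p_2 = [1/2, 7/16, 1/16]  (j = 0..2)
p_3 = [1/2, 5/16, 11/64, 1/64]  (j = 0..3)
p_4 = [1/4, 1/2, 3/16, 15/256, 1/256]  (j = 0..4)
E[N_4] = Σ j·p_4(j) = 273/256;  E[N_4²] = Σ j²·p_4(j) = 471/256
Var[N_4] = 471/256 − (273/256)² = 46047/65536

46047/65536


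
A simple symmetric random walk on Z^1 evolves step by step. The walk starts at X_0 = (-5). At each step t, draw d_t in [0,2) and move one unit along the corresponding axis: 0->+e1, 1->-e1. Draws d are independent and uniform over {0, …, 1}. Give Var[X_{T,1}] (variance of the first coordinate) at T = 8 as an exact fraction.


Outcome values over d=0..1: [1, -1]
Σy = 0, Σy² = 2, M = 2
μ = 0/2 = 0,  σ² = 2/2 − (0)² = 1
Independent increments: Var[X_8] = 8·σ² = 8·(1) = 8

8


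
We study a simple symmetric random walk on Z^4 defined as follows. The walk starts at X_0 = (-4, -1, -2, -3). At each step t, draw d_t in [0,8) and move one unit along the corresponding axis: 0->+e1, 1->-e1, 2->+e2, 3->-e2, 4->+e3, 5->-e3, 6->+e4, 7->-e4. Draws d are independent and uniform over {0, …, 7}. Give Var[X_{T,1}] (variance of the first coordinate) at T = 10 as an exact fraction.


Outcome values over d=0..7: [1, -1, 0, 0, 0, 0, 0, 0]
Σy = 0, Σy² = 2, M = 8
μ = 0/8 = 0,  σ² = 2/8 − (0)² = 1/4
Independent increments: Var[X_10] = 10·σ² = 10·(1/4) = 5/2

5/2


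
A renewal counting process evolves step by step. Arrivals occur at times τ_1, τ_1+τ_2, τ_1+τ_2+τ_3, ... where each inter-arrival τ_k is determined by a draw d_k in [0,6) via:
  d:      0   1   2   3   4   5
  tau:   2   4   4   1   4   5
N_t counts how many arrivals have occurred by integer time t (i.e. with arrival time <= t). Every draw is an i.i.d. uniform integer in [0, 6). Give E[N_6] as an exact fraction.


Inter-arrival values over d=0..5: [2, 4, 4, 1, 4, 5]
Each d has probability 1/6, so the pmf of τ is: f(1) = 1/6, f(2) = 1/6, f(4) = 1/2, f(5) = 1/6
Renewal equation for m(n) = E[N_n]: condition on τ_1 = k (if k <= n, one arrival plus a fresh copy on the remaining n−k steps): m(n) = F(n) + Σ_{k<=n} f(k)·m(n−k), where F(n) = P(τ <= n) and m(0) = 0
m(1) = F(1) = 1/6
m(2) = F(2) + f(1)·m(1) = 1/3 + 1/6·1/6 = 13/36
m(3) = F(3) + f(1)·m(2) + f(2)·m(1) = 1/3 + 1/6·13/36 + 1/6·1/6 = 91/216
m(4) = F(4) + f(1)·m(3) + f(2)·m(2) = 5/6 + 1/6·91/216 + 1/6·13/36 = 1249/1296
m(5) = F(5) + f(1)·m(4) + f(2)·m(3) + f(4)·m(1) = 1 + 1/6·1249/1296 + 1/6·91/216 + 1/2·1/6 = 10219/7776
m(6) = F(6) + f(1)·m(5) + f(2)·m(4) + f(4)·m(2) + f(5)·m(1) = 1 + 1/6·10219/7776 + 1/6·1249/1296 + 1/2·13/36 + 1/6·1/6 = 74089/46656
E[N_6] = m(6) = 74089/46656

74089/46656


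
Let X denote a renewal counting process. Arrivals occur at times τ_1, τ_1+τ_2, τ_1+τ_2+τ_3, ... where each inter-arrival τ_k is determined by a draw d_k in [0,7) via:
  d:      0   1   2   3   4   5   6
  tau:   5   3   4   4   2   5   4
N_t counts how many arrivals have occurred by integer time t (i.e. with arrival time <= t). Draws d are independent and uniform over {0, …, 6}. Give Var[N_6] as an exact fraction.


Inter-arrival values over d=0..6: [5, 3, 4, 4, 2, 5, 4]
Each d has probability 1/7, so the pmf of τ is: f(2) = 1/7, f(3) = 1/7, f(4) = 3/7, f(5) = 2/7
Let p_n(j) = P(N_n = j), with p_0 = [1]. Condition on τ_1: p_n(0) = P(τ > n), and for j >= 1, p_n(j) = Σ_{k<=n} f(k)·p_{n−k}(j−1)
p_1 = [1]  (j = 0)
p_2 = [6/7, 1/7]  (j = 0..1)
p_3 = [5/7, 2/7]  (j = 0..1)
p_4 = [2/7, 34/49, 1/49]  (j = 0..2)
p_5 = [0, 46/49, 3/49]  (j = 0..2)
p_6 = [0, 39/49, 69/343, 1/343]  (j = 0..3)
E[N_6] = Σ j·p_6(j) = 414/343;  E[N_6²] = Σ j²·p_6(j) = 558/343
Var[N_6] = 558/343 − (414/343)² = 19998/117649

19998/117649


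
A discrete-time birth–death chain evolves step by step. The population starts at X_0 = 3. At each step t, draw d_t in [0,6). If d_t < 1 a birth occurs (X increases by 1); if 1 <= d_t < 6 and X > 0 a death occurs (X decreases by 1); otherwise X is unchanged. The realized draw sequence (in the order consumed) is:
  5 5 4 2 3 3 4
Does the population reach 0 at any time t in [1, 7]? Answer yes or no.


t=0: X=3, d=5 → death, X_1=2
t=1: X=2, d=5 → death, X_2=1
t=2: X=1, d=4 → death, X_3=0
t=3: X=0, d=2 → hold, X_4=0
t=4: X=0, d=3 → hold, X_5=0
t=5: X=0, d=3 → hold, X_6=0
t=6: X=0, d=4 → hold, X_7=0

yes


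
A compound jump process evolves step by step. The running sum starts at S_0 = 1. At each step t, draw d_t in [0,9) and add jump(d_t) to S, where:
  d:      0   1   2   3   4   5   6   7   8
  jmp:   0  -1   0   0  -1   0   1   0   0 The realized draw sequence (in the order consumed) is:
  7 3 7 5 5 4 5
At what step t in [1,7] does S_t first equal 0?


6

t=0: S=1, d=7, jump=0, S_1=1
t=1: S=1, d=3, jump=0, S_2=1
t=2: S=1, d=7, jump=0, S_3=1
t=3: S=1, d=5, jump=0, S_4=1
t=4: S=1, d=5, jump=0, S_5=1
t=5: S=1, d=4, jump=-1, S_6=0
t=6: S=0, d=5, jump=0, S_7=0


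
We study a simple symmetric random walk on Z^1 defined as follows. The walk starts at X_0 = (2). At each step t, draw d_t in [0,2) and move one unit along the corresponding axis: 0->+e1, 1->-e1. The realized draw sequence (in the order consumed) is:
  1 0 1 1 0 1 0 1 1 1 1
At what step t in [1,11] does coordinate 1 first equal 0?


t=0: X=(2), d=1 → -e1, X_1=(1)
t=1: X=(1), d=0 → +e1, X_2=(2)
t=2: X=(2), d=1 → -e1, X_3=(1)
t=3: X=(1), d=1 → -e1, X_4=(0)
t=4: X=(0), d=0 → +e1, X_5=(1)
t=5: X=(1), d=1 → -e1, X_6=(0)
t=6: X=(0), d=0 → +e1, X_7=(1)
t=7: X=(1), d=1 → -e1, X_8=(0)
t=8: X=(0), d=1 → -e1, X_9=(-1)
t=9: X=(-1), d=1 → -e1, X_10=(-2)
t=10: X=(-2), d=1 → -e1, X_11=(-3)

4


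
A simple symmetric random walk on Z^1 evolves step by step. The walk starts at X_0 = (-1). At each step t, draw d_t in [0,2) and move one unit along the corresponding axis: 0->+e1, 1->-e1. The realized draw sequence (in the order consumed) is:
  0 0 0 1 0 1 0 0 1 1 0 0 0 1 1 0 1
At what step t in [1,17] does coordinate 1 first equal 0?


1

t=0: X=(-1), d=0 → +e1, X_1=(0)
t=1: X=(0), d=0 → +e1, X_2=(1)
t=2: X=(1), d=0 → +e1, X_3=(2)
t=3: X=(2), d=1 → -e1, X_4=(1)
t=4: X=(1), d=0 → +e1, X_5=(2)
t=5: X=(2), d=1 → -e1, X_6=(1)
t=6: X=(1), d=0 → +e1, X_7=(2)
t=7: X=(2), d=0 → +e1, X_8=(3)
t=8: X=(3), d=1 → -e1, X_9=(2)
t=9: X=(2), d=1 → -e1, X_10=(1)
t=10: X=(1), d=0 → +e1, X_11=(2)
t=11: X=(2), d=0 → +e1, X_12=(3)
t=12: X=(3), d=0 → +e1, X_13=(4)
t=13: X=(4), d=1 → -e1, X_14=(3)
t=14: X=(3), d=1 → -e1, X_15=(2)
t=15: X=(2), d=0 → +e1, X_16=(3)
t=16: X=(3), d=1 → -e1, X_17=(2)


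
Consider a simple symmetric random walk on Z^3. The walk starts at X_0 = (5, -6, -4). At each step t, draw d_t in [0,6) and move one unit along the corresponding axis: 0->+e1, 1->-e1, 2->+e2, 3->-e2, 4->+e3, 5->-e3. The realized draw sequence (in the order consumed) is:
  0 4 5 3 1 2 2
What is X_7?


(5, -5, -4)

t=0: X=(5, -6, -4), d=0 → +e1, X_1=(6, -6, -4)
t=1: X=(6, -6, -4), d=4 → +e3, X_2=(6, -6, -3)
t=2: X=(6, -6, -3), d=5 → -e3, X_3=(6, -6, -4)
t=3: X=(6, -6, -4), d=3 → -e2, X_4=(6, -7, -4)
t=4: X=(6, -7, -4), d=1 → -e1, X_5=(5, -7, -4)
t=5: X=(5, -7, -4), d=2 → +e2, X_6=(5, -6, -4)
t=6: X=(5, -6, -4), d=2 → +e2, X_7=(5, -5, -4)


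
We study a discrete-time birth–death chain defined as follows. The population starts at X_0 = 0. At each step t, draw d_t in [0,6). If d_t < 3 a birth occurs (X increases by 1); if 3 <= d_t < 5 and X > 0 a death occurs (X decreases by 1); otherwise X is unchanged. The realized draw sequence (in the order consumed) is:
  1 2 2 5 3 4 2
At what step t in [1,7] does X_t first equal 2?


t=0: X=0, d=1 → birth, X_1=1
t=1: X=1, d=2 → birth, X_2=2
t=2: X=2, d=2 → birth, X_3=3
t=3: X=3, d=5 → hold, X_4=3
t=4: X=3, d=3 → death, X_5=2
t=5: X=2, d=4 → death, X_6=1
t=6: X=1, d=2 → birth, X_7=2

2


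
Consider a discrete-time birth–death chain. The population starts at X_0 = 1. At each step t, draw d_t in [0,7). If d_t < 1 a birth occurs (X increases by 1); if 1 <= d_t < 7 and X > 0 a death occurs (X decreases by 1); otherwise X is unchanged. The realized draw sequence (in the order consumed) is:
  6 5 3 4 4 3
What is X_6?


t=0: X=1, d=6 → death, X_1=0
t=1: X=0, d=5 → hold, X_2=0
t=2: X=0, d=3 → hold, X_3=0
t=3: X=0, d=4 → hold, X_4=0
t=4: X=0, d=4 → hold, X_5=0
t=5: X=0, d=3 → hold, X_6=0

0


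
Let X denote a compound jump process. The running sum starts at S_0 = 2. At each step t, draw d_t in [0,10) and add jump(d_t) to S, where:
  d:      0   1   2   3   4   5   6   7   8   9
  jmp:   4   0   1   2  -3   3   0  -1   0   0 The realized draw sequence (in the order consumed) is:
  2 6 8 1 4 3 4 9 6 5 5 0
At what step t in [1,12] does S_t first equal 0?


5

t=0: S=2, d=2, jump=1, S_1=3
t=1: S=3, d=6, jump=0, S_2=3
t=2: S=3, d=8, jump=0, S_3=3
t=3: S=3, d=1, jump=0, S_4=3
t=4: S=3, d=4, jump=-3, S_5=0
t=5: S=0, d=3, jump=2, S_6=2
t=6: S=2, d=4, jump=-3, S_7=-1
t=7: S=-1, d=9, jump=0, S_8=-1
t=8: S=-1, d=6, jump=0, S_9=-1
t=9: S=-1, d=5, jump=3, S_10=2
t=10: S=2, d=5, jump=3, S_11=5
t=11: S=5, d=0, jump=4, S_12=9


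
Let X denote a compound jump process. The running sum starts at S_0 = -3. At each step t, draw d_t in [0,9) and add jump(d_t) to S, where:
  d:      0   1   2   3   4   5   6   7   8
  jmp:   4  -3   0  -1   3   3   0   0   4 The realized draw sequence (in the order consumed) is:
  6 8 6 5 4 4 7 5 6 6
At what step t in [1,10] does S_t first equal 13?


t=0: S=-3, d=6, jump=0, S_1=-3
t=1: S=-3, d=8, jump=4, S_2=1
t=2: S=1, d=6, jump=0, S_3=1
t=3: S=1, d=5, jump=3, S_4=4
t=4: S=4, d=4, jump=3, S_5=7
t=5: S=7, d=4, jump=3, S_6=10
t=6: S=10, d=7, jump=0, S_7=10
t=7: S=10, d=5, jump=3, S_8=13
t=8: S=13, d=6, jump=0, S_9=13
t=9: S=13, d=6, jump=0, S_10=13

8


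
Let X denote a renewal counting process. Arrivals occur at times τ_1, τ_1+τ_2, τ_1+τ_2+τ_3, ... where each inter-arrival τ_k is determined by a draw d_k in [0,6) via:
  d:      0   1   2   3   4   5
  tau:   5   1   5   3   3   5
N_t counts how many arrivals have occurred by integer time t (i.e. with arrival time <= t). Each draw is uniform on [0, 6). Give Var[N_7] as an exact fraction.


42531518471/78364164096

Inter-arrival values over d=0..5: [5, 1, 5, 3, 3, 5]
Each d has probability 1/6, so the pmf of τ is: f(1) = 1/6, f(3) = 1/3, f(5) = 1/2
Let p_n(j) = P(N_n = j), with p_0 = [1]. Condition on τ_1: p_n(0) = P(τ > n), and for j >= 1, p_n(j) = Σ_{k<=n} f(k)·p_{n−k}(j−1)
p_1 = [5/6, 1/6]  (j = 0..1)
p_2 = [5/6, 5/36, 1/36]  (j = 0..2)
p_3 = [1/2, 17/36, 5/216, 1/216]  (j = 0..3)
p_4 = [1/2, 13/36, 29/216, 5/1296, 1/1296]  (j = 0..4)
p_5 = [0, 31/36, 23/216, 41/1296, 5/7776, 1/7776]  (j = 0..5)
p_6 = [0, 7/12, 83/216, 11/432, 53/7776, 5/46656, 1/46656]  (j = 0..6)
p_7 = [0, 7/12, 31/108, 53/432, 43/7776, 65/46656, 5/279936, 1/279936]  (j = 0..7)
E[N_7] = Σ j·p_7(j) = 435211/279936;  E[N_7²] = Σ j²·p_7(j) = 828547/279936
Var[N_7] = 828547/279936 − (435211/279936)² = 42531518471/78364164096


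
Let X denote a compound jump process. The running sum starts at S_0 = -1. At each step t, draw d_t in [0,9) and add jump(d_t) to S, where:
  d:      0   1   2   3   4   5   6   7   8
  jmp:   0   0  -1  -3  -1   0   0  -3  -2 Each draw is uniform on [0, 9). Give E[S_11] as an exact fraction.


-119/9

Outcome values over d=0..8: [0, 0, -1, -3, -1, 0, 0, -3, -2]
Σy = -10, Σy² = 24, M = 9
μ = -10/9 = -10/9,  σ² = 24/9 − (-10/9)² = 116/81
E[S_11] = -1 + 11·(-10/9) = -119/9


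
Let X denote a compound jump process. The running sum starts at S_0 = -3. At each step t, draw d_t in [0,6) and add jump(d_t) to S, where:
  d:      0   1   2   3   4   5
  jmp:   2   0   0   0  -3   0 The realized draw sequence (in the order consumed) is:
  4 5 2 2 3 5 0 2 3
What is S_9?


t=0: S=-3, d=4, jump=-3, S_1=-6
t=1: S=-6, d=5, jump=0, S_2=-6
t=2: S=-6, d=2, jump=0, S_3=-6
t=3: S=-6, d=2, jump=0, S_4=-6
t=4: S=-6, d=3, jump=0, S_5=-6
t=5: S=-6, d=5, jump=0, S_6=-6
t=6: S=-6, d=0, jump=2, S_7=-4
t=7: S=-4, d=2, jump=0, S_8=-4
t=8: S=-4, d=3, jump=0, S_9=-4

-4


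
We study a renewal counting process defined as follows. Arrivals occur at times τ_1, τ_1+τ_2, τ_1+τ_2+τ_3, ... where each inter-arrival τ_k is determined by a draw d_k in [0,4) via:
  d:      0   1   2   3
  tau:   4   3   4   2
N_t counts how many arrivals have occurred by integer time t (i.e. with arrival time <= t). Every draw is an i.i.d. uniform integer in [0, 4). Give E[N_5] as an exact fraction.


Inter-arrival values over d=0..3: [4, 3, 4, 2]
Each d has probability 1/4, so the pmf of τ is: f(2) = 1/4, f(3) = 1/4, f(4) = 1/2
Renewal equation for m(n) = E[N_n]: condition on τ_1 = k (if k <= n, one arrival plus a fresh copy on the remaining n−k steps): m(n) = F(n) + Σ_{k<=n} f(k)·m(n−k), where F(n) = P(τ <= n) and m(0) = 0
m(1) = F(1) = 0
m(2) = F(2) = 1/4
m(3) = F(3) = 1/2
m(4) = F(4) + f(2)·m(2) = 1 + 1/4·1/4 = 17/16
m(5) = F(5) + f(2)·m(3) + f(3)·m(2) = 1 + 1/4·1/2 + 1/4·1/4 = 19/16
E[N_5] = m(5) = 19/16

19/16


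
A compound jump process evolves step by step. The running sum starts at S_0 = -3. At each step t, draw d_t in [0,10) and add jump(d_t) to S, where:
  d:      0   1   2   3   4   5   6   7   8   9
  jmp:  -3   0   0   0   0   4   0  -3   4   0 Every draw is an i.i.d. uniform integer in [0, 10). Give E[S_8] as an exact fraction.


Outcome values over d=0..9: [-3, 0, 0, 0, 0, 4, 0, -3, 4, 0]
Σy = 2, Σy² = 50, M = 10
μ = 2/10 = 1/5,  σ² = 50/10 − (1/5)² = 124/25
E[S_8] = -3 + 8·(1/5) = -7/5

-7/5


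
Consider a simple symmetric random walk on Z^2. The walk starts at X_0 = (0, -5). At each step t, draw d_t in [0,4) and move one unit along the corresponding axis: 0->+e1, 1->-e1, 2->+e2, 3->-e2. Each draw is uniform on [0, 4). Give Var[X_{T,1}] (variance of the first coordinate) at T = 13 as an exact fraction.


Outcome values over d=0..3: [1, -1, 0, 0]
Σy = 0, Σy² = 2, M = 4
μ = 0/4 = 0,  σ² = 2/4 − (0)² = 1/2
Independent increments: Var[X_13] = 13·σ² = 13·(1/2) = 13/2

13/2


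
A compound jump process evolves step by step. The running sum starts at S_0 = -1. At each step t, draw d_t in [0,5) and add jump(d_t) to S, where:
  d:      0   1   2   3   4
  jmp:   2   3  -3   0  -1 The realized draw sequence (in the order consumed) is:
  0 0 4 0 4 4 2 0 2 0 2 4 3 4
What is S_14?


-5

t=0: S=-1, d=0, jump=2, S_1=1
t=1: S=1, d=0, jump=2, S_2=3
t=2: S=3, d=4, jump=-1, S_3=2
t=3: S=2, d=0, jump=2, S_4=4
t=4: S=4, d=4, jump=-1, S_5=3
t=5: S=3, d=4, jump=-1, S_6=2
t=6: S=2, d=2, jump=-3, S_7=-1
t=7: S=-1, d=0, jump=2, S_8=1
t=8: S=1, d=2, jump=-3, S_9=-2
t=9: S=-2, d=0, jump=2, S_10=0
t=10: S=0, d=2, jump=-3, S_11=-3
t=11: S=-3, d=4, jump=-1, S_12=-4
t=12: S=-4, d=3, jump=0, S_13=-4
t=13: S=-4, d=4, jump=-1, S_14=-5


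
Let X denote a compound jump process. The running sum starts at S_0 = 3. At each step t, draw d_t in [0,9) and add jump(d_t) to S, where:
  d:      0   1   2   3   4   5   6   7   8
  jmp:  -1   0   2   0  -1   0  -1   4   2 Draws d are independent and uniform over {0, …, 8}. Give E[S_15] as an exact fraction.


Outcome values over d=0..8: [-1, 0, 2, 0, -1, 0, -1, 4, 2]
Σy = 5, Σy² = 27, M = 9
μ = 5/9 = 5/9,  σ² = 27/9 − (5/9)² = 218/81
E[S_15] = 3 + 15·(5/9) = 34/3

34/3


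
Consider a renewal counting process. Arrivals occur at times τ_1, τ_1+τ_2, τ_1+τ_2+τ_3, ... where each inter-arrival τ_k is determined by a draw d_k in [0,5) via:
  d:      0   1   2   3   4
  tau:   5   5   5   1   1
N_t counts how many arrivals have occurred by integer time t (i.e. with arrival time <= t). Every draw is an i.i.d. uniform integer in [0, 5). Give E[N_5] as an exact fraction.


3937/3125

Inter-arrival values over d=0..4: [5, 5, 5, 1, 1]
Each d has probability 1/5, so the pmf of τ is: f(1) = 2/5, f(5) = 3/5
Renewal equation for m(n) = E[N_n]: condition on τ_1 = k (if k <= n, one arrival plus a fresh copy on the remaining n−k steps): m(n) = F(n) + Σ_{k<=n} f(k)·m(n−k), where F(n) = P(τ <= n) and m(0) = 0
m(1) = F(1) = 2/5
m(2) = F(2) + f(1)·m(1) = 2/5 + 2/5·2/5 = 14/25
m(3) = F(3) + f(1)·m(2) = 2/5 + 2/5·14/25 = 78/125
m(4) = F(4) + f(1)·m(3) = 2/5 + 2/5·78/125 = 406/625
m(5) = F(5) + f(1)·m(4) = 1 + 2/5·406/625 = 3937/3125
E[N_5] = m(5) = 3937/3125


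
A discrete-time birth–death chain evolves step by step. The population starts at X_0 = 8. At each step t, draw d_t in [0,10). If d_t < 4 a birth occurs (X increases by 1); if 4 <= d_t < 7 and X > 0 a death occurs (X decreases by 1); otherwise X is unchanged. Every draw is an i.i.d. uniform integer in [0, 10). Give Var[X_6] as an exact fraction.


207/50

X can drop by at most 1 per step and X_0 = 8 > T = 6, so X_t >= 8 − t >= 2 > 0 for every t <= 6: the floor at 0 (the 'and X > 0' condition) never binds. Hence X_6 = X_0 + Σ_{t<6} Y_t with i.i.d. increments Y_t = y(d_t) ∈ {+1, −1, 0}.
Outcome values over d=0..9: [1, 1, 1, 1, -1, -1, -1, 0, 0, 0]
Σy = 1, Σy² = 7, M = 10
μ = 1/10 = 1/10,  σ² = 7/10 − (1/10)² = 69/100
Independent increments: Var[X_6] = 6·σ² = 6·(69/100) = 207/50


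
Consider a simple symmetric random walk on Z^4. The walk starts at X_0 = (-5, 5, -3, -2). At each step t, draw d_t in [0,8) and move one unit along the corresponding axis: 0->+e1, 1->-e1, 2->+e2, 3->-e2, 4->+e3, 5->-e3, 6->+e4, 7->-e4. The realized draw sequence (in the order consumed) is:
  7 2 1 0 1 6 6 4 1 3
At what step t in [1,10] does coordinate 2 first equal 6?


t=0: X=(-5, 5, -3, -2), d=7 → -e4, X_1=(-5, 5, -3, -3)
t=1: X=(-5, 5, -3, -3), d=2 → +e2, X_2=(-5, 6, -3, -3)
t=2: X=(-5, 6, -3, -3), d=1 → -e1, X_3=(-6, 6, -3, -3)
t=3: X=(-6, 6, -3, -3), d=0 → +e1, X_4=(-5, 6, -3, -3)
t=4: X=(-5, 6, -3, -3), d=1 → -e1, X_5=(-6, 6, -3, -3)
t=5: X=(-6, 6, -3, -3), d=6 → +e4, X_6=(-6, 6, -3, -2)
t=6: X=(-6, 6, -3, -2), d=6 → +e4, X_7=(-6, 6, -3, -1)
t=7: X=(-6, 6, -3, -1), d=4 → +e3, X_8=(-6, 6, -2, -1)
t=8: X=(-6, 6, -2, -1), d=1 → -e1, X_9=(-7, 6, -2, -1)
t=9: X=(-7, 6, -2, -1), d=3 → -e2, X_10=(-7, 5, -2, -1)

2


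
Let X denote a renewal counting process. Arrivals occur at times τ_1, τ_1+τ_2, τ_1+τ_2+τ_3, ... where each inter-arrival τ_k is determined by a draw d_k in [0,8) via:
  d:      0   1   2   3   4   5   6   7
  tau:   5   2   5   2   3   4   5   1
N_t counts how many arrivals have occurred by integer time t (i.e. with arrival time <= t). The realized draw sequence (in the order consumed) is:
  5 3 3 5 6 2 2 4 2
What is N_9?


3

draw d_1=5: τ_1=4, arrival time A_1=4
draw d_2=3: τ_2=2, arrival time A_2=6
draw d_3=3: τ_3=2, arrival time A_3=8
draw d_4=5: τ_4=4, arrival time A_4=12
draw d_5=6: τ_5=5, arrival time A_5=17
draw d_6=2: τ_6=5, arrival time A_6=22
draw d_7=2: τ_7=5, arrival time A_7=27
draw d_8=4: τ_8=3, arrival time A_8=30
draw d_9=2: τ_9=5, arrival time A_9=35
N_t over t=0..9: 0:0 1:0 2:0 3:0 4:1 5:1 6:2 7:2 8:3 9:3


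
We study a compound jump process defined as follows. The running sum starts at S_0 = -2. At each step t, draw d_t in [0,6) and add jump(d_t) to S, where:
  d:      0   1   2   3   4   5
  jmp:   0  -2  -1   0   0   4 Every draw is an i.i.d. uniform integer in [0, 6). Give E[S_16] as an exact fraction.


2/3

Outcome values over d=0..5: [0, -2, -1, 0, 0, 4]
Σy = 1, Σy² = 21, M = 6
μ = 1/6 = 1/6,  σ² = 21/6 − (1/6)² = 125/36
E[S_16] = -2 + 16·(1/6) = 2/3


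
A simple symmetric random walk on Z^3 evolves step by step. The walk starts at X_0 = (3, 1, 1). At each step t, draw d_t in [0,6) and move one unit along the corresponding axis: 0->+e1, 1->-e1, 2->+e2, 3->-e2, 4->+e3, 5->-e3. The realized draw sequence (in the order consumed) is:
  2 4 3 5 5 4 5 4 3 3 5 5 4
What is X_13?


t=0: X=(3, 1, 1), d=2 → +e2, X_1=(3, 2, 1)
t=1: X=(3, 2, 1), d=4 → +e3, X_2=(3, 2, 2)
t=2: X=(3, 2, 2), d=3 → -e2, X_3=(3, 1, 2)
t=3: X=(3, 1, 2), d=5 → -e3, X_4=(3, 1, 1)
t=4: X=(3, 1, 1), d=5 → -e3, X_5=(3, 1, 0)
t=5: X=(3, 1, 0), d=4 → +e3, X_6=(3, 1, 1)
t=6: X=(3, 1, 1), d=5 → -e3, X_7=(3, 1, 0)
t=7: X=(3, 1, 0), d=4 → +e3, X_8=(3, 1, 1)
t=8: X=(3, 1, 1), d=3 → -e2, X_9=(3, 0, 1)
t=9: X=(3, 0, 1), d=3 → -e2, X_10=(3, -1, 1)
t=10: X=(3, -1, 1), d=5 → -e3, X_11=(3, -1, 0)
t=11: X=(3, -1, 0), d=5 → -e3, X_12=(3, -1, -1)
t=12: X=(3, -1, -1), d=4 → +e3, X_13=(3, -1, 0)

(3, -1, 0)


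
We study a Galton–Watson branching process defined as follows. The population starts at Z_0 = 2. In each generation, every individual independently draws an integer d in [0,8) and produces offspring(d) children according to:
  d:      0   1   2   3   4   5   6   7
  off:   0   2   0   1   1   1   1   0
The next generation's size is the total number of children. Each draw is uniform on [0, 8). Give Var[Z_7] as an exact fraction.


72447291/134217728

Outcome values over d=0..7: [0, 2, 0, 1, 1, 1, 1, 0]
Σy = 6, Σy² = 8, M = 8
μ = 6/8 = 3/4,  σ² = 8/8 − (3/4)² = 7/16
V_0 = 0, E_0 = 2
V_1 = 7/16·E_0 + (3/4)²·V_0 = 7/8;  E_1 = 3/2
V_2 = 7/16·E_1 + (3/4)²·V_1 = 147/128;  E_2 = 9/8
V_3 = 7/16·E_2 + (3/4)²·V_2 = 2331/2048;  E_3 = 27/32
V_4 = 7/16·E_3 + (3/4)²·V_3 = 33075/32768;  E_4 = 81/128
V_5 = 7/16·E_4 + (3/4)²·V_4 = 442827/524288;  E_5 = 243/512
V_6 = 7/16·E_5 + (3/4)²·V_5 = 5727267/8388608;  E_6 = 729/2048
V_7 = 7/16·E_6 + (3/4)²·V_6 = 72447291/134217728;  E_7 = 2187/8192


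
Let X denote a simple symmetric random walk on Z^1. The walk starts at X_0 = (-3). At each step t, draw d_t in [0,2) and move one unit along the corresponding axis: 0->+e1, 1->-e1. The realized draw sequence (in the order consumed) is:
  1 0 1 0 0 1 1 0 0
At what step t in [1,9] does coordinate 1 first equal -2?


5

t=0: X=(-3), d=1 → -e1, X_1=(-4)
t=1: X=(-4), d=0 → +e1, X_2=(-3)
t=2: X=(-3), d=1 → -e1, X_3=(-4)
t=3: X=(-4), d=0 → +e1, X_4=(-3)
t=4: X=(-3), d=0 → +e1, X_5=(-2)
t=5: X=(-2), d=1 → -e1, X_6=(-3)
t=6: X=(-3), d=1 → -e1, X_7=(-4)
t=7: X=(-4), d=0 → +e1, X_8=(-3)
t=8: X=(-3), d=0 → +e1, X_9=(-2)


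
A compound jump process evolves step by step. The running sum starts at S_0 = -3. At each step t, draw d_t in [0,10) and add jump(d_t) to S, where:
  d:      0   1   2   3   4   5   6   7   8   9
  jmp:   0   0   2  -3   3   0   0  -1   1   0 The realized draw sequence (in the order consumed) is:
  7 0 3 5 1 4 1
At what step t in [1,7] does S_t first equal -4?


t=0: S=-3, d=7, jump=-1, S_1=-4
t=1: S=-4, d=0, jump=0, S_2=-4
t=2: S=-4, d=3, jump=-3, S_3=-7
t=3: S=-7, d=5, jump=0, S_4=-7
t=4: S=-7, d=1, jump=0, S_5=-7
t=5: S=-7, d=4, jump=3, S_6=-4
t=6: S=-4, d=1, jump=0, S_7=-4

1


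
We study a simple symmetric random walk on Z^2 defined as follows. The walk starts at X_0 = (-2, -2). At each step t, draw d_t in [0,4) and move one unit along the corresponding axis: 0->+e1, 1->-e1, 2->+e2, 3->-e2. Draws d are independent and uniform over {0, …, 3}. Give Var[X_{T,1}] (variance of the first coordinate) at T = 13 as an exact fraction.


Outcome values over d=0..3: [1, -1, 0, 0]
Σy = 0, Σy² = 2, M = 4
μ = 0/4 = 0,  σ² = 2/4 − (0)² = 1/2
Independent increments: Var[X_13] = 13·σ² = 13·(1/2) = 13/2

13/2


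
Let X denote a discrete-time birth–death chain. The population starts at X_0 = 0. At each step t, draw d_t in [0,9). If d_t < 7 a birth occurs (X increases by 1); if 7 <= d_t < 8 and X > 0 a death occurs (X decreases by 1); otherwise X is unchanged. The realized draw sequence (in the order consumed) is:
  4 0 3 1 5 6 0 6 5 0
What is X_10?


10

t=0: X=0, d=4 → birth, X_1=1
t=1: X=1, d=0 → birth, X_2=2
t=2: X=2, d=3 → birth, X_3=3
t=3: X=3, d=1 → birth, X_4=4
t=4: X=4, d=5 → birth, X_5=5
t=5: X=5, d=6 → birth, X_6=6
t=6: X=6, d=0 → birth, X_7=7
t=7: X=7, d=6 → birth, X_8=8
t=8: X=8, d=5 → birth, X_9=9
t=9: X=9, d=0 → birth, X_10=10


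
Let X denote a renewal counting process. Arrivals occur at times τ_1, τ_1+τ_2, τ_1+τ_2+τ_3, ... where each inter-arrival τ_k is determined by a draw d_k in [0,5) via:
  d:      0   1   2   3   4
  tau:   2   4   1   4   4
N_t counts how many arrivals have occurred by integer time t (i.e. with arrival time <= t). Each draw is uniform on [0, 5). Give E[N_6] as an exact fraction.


28056/15625

Inter-arrival values over d=0..4: [2, 4, 1, 4, 4]
Each d has probability 1/5, so the pmf of τ is: f(1) = 1/5, f(2) = 1/5, f(4) = 3/5
Renewal equation for m(n) = E[N_n]: condition on τ_1 = k (if k <= n, one arrival plus a fresh copy on the remaining n−k steps): m(n) = F(n) + Σ_{k<=n} f(k)·m(n−k), where F(n) = P(τ <= n) and m(0) = 0
m(1) = F(1) = 1/5
m(2) = F(2) + f(1)·m(1) = 2/5 + 1/5·1/5 = 11/25
m(3) = F(3) + f(1)·m(2) + f(2)·m(1) = 2/5 + 1/5·11/25 + 1/5·1/5 = 66/125
m(4) = F(4) + f(1)·m(3) + f(2)·m(2) = 1 + 1/5·66/125 + 1/5·11/25 = 746/625
m(5) = F(5) + f(1)·m(4) + f(2)·m(3) + f(4)·m(1) = 1 + 1/5·746/625 + 1/5·66/125 + 3/5·1/5 = 4576/3125
m(6) = F(6) + f(1)·m(5) + f(2)·m(4) + f(4)·m(2) = 1 + 1/5·4576/3125 + 1/5·746/625 + 3/5·11/25 = 28056/15625
E[N_6] = m(6) = 28056/15625


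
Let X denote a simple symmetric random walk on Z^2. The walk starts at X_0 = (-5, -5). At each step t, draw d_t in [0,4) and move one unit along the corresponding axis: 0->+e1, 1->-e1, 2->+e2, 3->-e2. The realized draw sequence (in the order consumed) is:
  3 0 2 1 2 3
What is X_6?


(-5, -5)

t=0: X=(-5, -5), d=3 → -e2, X_1=(-5, -6)
t=1: X=(-5, -6), d=0 → +e1, X_2=(-4, -6)
t=2: X=(-4, -6), d=2 → +e2, X_3=(-4, -5)
t=3: X=(-4, -5), d=1 → -e1, X_4=(-5, -5)
t=4: X=(-5, -5), d=2 → +e2, X_5=(-5, -4)
t=5: X=(-5, -4), d=3 → -e2, X_6=(-5, -5)


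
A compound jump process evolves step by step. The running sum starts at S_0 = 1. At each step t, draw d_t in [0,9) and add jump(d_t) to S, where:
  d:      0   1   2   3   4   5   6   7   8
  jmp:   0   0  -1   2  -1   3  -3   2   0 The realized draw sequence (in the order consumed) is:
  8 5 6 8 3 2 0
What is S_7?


2

t=0: S=1, d=8, jump=0, S_1=1
t=1: S=1, d=5, jump=3, S_2=4
t=2: S=4, d=6, jump=-3, S_3=1
t=3: S=1, d=8, jump=0, S_4=1
t=4: S=1, d=3, jump=2, S_5=3
t=5: S=3, d=2, jump=-1, S_6=2
t=6: S=2, d=0, jump=0, S_7=2


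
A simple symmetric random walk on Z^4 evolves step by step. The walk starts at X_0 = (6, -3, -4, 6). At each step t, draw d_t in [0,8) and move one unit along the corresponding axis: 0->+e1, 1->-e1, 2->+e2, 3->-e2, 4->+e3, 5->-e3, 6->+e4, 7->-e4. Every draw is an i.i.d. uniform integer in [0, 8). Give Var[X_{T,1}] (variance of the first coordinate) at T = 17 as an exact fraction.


17/4

Outcome values over d=0..7: [1, -1, 0, 0, 0, 0, 0, 0]
Σy = 0, Σy² = 2, M = 8
μ = 0/8 = 0,  σ² = 2/8 − (0)² = 1/4
Independent increments: Var[X_17] = 17·σ² = 17·(1/4) = 17/4


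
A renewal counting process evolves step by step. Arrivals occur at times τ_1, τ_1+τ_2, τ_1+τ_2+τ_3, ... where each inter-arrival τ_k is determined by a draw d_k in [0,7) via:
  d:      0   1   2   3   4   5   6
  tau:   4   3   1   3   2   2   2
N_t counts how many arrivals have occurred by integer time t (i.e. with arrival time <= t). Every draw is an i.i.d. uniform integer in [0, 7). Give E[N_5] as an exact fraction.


30668/16807

Inter-arrival values over d=0..6: [4, 3, 1, 3, 2, 2, 2]
Each d has probability 1/7, so the pmf of τ is: f(1) = 1/7, f(2) = 3/7, f(3) = 2/7, f(4) = 1/7
Renewal equation for m(n) = E[N_n]: condition on τ_1 = k (if k <= n, one arrival plus a fresh copy on the remaining n−k steps): m(n) = F(n) + Σ_{k<=n} f(k)·m(n−k), where F(n) = P(τ <= n) and m(0) = 0
m(1) = F(1) = 1/7
m(2) = F(2) + f(1)·m(1) = 4/7 + 1/7·1/7 = 29/49
m(3) = F(3) + f(1)·m(2) + f(2)·m(1) = 6/7 + 1/7·29/49 + 3/7·1/7 = 344/343
m(4) = F(4) + f(1)·m(3) + f(2)·m(2) + f(3)·m(1) = 1 + 1/7·344/343 + 3/7·29/49 + 2/7·1/7 = 3452/2401
m(5) = F(5) + f(1)·m(4) + f(2)·m(3) + f(3)·m(2) + f(4)·m(1) = 1 + 1/7·3452/2401 + 3/7·344/343 + 2/7·29/49 + 1/7·1/7 = 30668/16807
E[N_5] = m(5) = 30668/16807


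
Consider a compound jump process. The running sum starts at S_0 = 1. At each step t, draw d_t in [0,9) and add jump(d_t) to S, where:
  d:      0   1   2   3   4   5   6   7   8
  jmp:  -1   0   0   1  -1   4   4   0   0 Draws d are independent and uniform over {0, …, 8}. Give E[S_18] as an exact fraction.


Outcome values over d=0..8: [-1, 0, 0, 1, -1, 4, 4, 0, 0]
Σy = 7, Σy² = 35, M = 9
μ = 7/9 = 7/9,  σ² = 35/9 − (7/9)² = 266/81
E[S_18] = 1 + 18·(7/9) = 15

15


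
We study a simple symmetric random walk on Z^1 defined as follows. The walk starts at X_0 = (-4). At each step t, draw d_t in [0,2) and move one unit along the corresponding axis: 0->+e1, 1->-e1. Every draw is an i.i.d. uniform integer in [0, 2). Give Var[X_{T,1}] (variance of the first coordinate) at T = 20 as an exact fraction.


20

Outcome values over d=0..1: [1, -1]
Σy = 0, Σy² = 2, M = 2
μ = 0/2 = 0,  σ² = 2/2 − (0)² = 1
Independent increments: Var[X_20] = 20·σ² = 20·(1) = 20


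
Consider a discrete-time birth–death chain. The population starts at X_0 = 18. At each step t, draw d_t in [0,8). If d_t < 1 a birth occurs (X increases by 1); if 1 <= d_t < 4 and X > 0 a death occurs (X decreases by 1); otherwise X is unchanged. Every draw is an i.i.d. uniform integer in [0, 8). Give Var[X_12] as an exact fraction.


X can drop by at most 1 per step and X_0 = 18 > T = 12, so X_t >= 18 − t >= 6 > 0 for every t <= 12: the floor at 0 (the 'and X > 0' condition) never binds. Hence X_12 = X_0 + Σ_{t<12} Y_t with i.i.d. increments Y_t = y(d_t) ∈ {+1, −1, 0}.
Outcome values over d=0..7: [1, -1, -1, -1, 0, 0, 0, 0]
Σy = -2, Σy² = 4, M = 8
μ = -2/8 = -1/4,  σ² = 4/8 − (-1/4)² = 7/16
Independent increments: Var[X_12] = 12·σ² = 12·(7/16) = 21/4

21/4


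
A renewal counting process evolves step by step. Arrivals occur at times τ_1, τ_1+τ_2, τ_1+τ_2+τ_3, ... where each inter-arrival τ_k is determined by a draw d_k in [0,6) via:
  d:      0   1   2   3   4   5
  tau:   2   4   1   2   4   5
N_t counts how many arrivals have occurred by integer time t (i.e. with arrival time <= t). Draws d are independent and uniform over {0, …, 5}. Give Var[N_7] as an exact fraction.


Inter-arrival values over d=0..5: [2, 4, 1, 2, 4, 5]
Each d has probability 1/6, so the pmf of τ is: f(1) = 1/6, f(2) = 1/3, f(4) = 1/3, f(5) = 1/6
Let p_n(j) = P(N_n = j), with p_0 = [1]. Condition on τ_1: p_n(0) = P(τ > n), and for j >= 1, p_n(j) = Σ_{k<=n} f(k)·p_{n−k}(j−1)
p_1 = [5/6, 1/6]  (j = 0..1)
p_2 = [1/2, 17/36, 1/36]  (j = 0..2)
p_3 = [1/2, 13/36, 29/216, 1/216]  (j = 0..3)
p_4 = [1/6, 7/12, 47/216, 41/1296, 1/1296]  (j = 0..4)
p_5 = [0, 23/36, 59/216, 35/432, 53/7776, 1/7776]  (j = 0..5)
p_6 = [0, 13/36, 35/72, 55/432, 187/7776, 65/46656, 1/46656]  (j = 0..6)
p_7 = [0, 1/4, 17/36, 287/1296, 43/864, 293/46656, 77/279936, 1/279936]  (j = 0..7)
E[N_7] = Σ j·p_7(j) = 585331/279936;  E[N_7²] = Σ j²·p_7(j) = 1426363/279936
Var[N_7] = 1426363/279936 − (585331/279936)² = 56677973207/78364164096

56677973207/78364164096


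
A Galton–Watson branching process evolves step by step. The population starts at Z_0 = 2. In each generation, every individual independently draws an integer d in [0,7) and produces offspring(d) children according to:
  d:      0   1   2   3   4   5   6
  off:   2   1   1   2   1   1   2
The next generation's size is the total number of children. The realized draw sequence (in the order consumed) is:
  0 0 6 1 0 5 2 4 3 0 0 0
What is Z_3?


10

gen 0: Z_0=2, draws=[0, 0], offspring=[2, 2], Z_1=4
gen 1: Z_1=4, draws=[6, 1, 0, 5], offspring=[2, 1, 2, 1], Z_2=6
gen 2: Z_2=6, draws=[2, 4, 3, 0, 0, 0], offspring=[1, 1, 2, 2, 2, 2], Z_3=10


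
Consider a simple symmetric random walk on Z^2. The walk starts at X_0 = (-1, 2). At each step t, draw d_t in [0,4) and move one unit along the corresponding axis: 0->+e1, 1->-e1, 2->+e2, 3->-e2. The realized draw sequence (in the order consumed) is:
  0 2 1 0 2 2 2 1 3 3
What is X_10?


t=0: X=(-1, 2), d=0 → +e1, X_1=(0, 2)
t=1: X=(0, 2), d=2 → +e2, X_2=(0, 3)
t=2: X=(0, 3), d=1 → -e1, X_3=(-1, 3)
t=3: X=(-1, 3), d=0 → +e1, X_4=(0, 3)
t=4: X=(0, 3), d=2 → +e2, X_5=(0, 4)
t=5: X=(0, 4), d=2 → +e2, X_6=(0, 5)
t=6: X=(0, 5), d=2 → +e2, X_7=(0, 6)
t=7: X=(0, 6), d=1 → -e1, X_8=(-1, 6)
t=8: X=(-1, 6), d=3 → -e2, X_9=(-1, 5)
t=9: X=(-1, 5), d=3 → -e2, X_10=(-1, 4)

(-1, 4)


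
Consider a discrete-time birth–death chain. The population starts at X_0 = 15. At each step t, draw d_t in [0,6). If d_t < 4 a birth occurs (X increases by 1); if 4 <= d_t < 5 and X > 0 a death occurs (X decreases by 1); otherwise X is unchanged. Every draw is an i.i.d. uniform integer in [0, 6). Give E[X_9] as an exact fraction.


39/2

X can drop by at most 1 per step and X_0 = 15 > T = 9, so X_t >= 15 − t >= 6 > 0 for every t <= 9: the floor at 0 (the 'and X > 0' condition) never binds. Hence X_9 = X_0 + Σ_{t<9} Y_t with i.i.d. increments Y_t = y(d_t) ∈ {+1, −1, 0}.
Outcome values over d=0..5: [1, 1, 1, 1, -1, 0]
Σy = 3, Σy² = 5, M = 6
μ = 3/6 = 1/2,  σ² = 5/6 − (1/2)² = 7/12
E[X_9] = 15 + 9·(1/2) = 39/2


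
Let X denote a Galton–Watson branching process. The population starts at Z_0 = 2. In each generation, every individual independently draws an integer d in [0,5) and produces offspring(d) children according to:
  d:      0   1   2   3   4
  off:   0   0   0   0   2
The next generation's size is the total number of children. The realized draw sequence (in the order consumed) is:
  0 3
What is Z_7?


gen 0: Z_0=2, draws=[0, 3], offspring=[0, 0], Z_1=0
gen 1: Z_1=0, draws=[], offspring=[], Z_2=0
gen 2: Z_2=0, draws=[], offspring=[], Z_3=0
gen 3: Z_3=0, draws=[], offspring=[], Z_4=0
gen 4: Z_4=0, draws=[], offspring=[], Z_5=0
gen 5: Z_5=0, draws=[], offspring=[], Z_6=0
gen 6: Z_6=0, draws=[], offspring=[], Z_7=0

0


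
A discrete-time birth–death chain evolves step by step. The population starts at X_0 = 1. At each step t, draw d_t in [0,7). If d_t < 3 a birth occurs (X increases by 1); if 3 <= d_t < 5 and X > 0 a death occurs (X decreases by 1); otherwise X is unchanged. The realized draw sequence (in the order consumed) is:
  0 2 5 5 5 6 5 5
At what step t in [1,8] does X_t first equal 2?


1

t=0: X=1, d=0 → birth, X_1=2
t=1: X=2, d=2 → birth, X_2=3
t=2: X=3, d=5 → hold, X_3=3
t=3: X=3, d=5 → hold, X_4=3
t=4: X=3, d=5 → hold, X_5=3
t=5: X=3, d=6 → hold, X_6=3
t=6: X=3, d=5 → hold, X_7=3
t=7: X=3, d=5 → hold, X_8=3


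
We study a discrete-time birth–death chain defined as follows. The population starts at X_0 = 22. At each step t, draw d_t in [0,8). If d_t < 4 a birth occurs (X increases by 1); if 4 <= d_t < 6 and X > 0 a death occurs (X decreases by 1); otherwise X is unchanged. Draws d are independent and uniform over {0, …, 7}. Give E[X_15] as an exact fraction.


103/4

X can drop by at most 1 per step and X_0 = 22 > T = 15, so X_t >= 22 − t >= 7 > 0 for every t <= 15: the floor at 0 (the 'and X > 0' condition) never binds. Hence X_15 = X_0 + Σ_{t<15} Y_t with i.i.d. increments Y_t = y(d_t) ∈ {+1, −1, 0}.
Outcome values over d=0..7: [1, 1, 1, 1, -1, -1, 0, 0]
Σy = 2, Σy² = 6, M = 8
μ = 2/8 = 1/4,  σ² = 6/8 − (1/4)² = 11/16
E[X_15] = 22 + 15·(1/4) = 103/4


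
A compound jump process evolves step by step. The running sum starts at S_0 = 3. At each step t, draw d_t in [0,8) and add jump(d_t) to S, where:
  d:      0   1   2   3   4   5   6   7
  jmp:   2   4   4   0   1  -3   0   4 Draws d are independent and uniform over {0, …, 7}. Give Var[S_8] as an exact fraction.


44

Outcome values over d=0..7: [2, 4, 4, 0, 1, -3, 0, 4]
Σy = 12, Σy² = 62, M = 8
μ = 12/8 = 3/2,  σ² = 62/8 − (3/2)² = 11/2
Independent increments: Var[S_8] = 8·σ² = 8·(11/2) = 44
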